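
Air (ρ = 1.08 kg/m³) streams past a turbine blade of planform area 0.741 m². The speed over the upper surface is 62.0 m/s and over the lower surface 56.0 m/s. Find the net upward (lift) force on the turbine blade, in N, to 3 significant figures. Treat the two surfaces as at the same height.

F = 283 N

The faster flow above has the lower pressure; Bernoulli (same height) gives ΔP = ½ρ(v_up² − v_low²).
ΔP = ½·1.08·(62.0² − 56.0²) = 382 Pa.
Lift = ΔP · A = 382 × 0.741 = 283 N.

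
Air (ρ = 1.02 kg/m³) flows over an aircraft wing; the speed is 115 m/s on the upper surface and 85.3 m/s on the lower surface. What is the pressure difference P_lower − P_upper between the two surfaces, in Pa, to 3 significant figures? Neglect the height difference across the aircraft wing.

ΔP ≈ 3030 Pa

The pressure is lower where the speed is higher: ΔP = ½ρ(v_up² − v_low²).
ΔP = ½·1.02·(115² − 85.3²) = 3030 Pa.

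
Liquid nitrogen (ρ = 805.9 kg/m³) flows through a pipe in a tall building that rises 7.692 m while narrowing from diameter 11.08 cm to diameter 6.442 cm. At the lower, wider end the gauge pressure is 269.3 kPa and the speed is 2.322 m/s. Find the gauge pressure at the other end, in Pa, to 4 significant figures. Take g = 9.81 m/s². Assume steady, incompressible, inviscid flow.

P₂ ≈ 191600 Pa

The volume flow rate is constant, so v₂ = (A₁/A₂)v₁ = (96.42/32.59)·2.322 = 6.869 m/s.
Applying Bernoulli between the two ends and solving for P₂: P₂ = P₁ + ½ρ(v₁² − v₂²) − ρgΔh.
P₂ = 269300 + ½·805.9·(2.322² − 6.869²) − 805.9·9.81·(+7.692) = 269300 + (-16840) − (60810) = 191600 Pa.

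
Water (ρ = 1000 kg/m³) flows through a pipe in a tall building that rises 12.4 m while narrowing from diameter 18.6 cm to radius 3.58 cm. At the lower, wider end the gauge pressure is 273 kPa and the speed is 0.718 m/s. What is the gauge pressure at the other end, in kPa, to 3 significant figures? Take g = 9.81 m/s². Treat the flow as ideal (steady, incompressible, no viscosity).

Mass conservation (A₁v₁ = A₂v₂) gives v₂ = 0.718 × 272/40.3 = 4.85 m/s.
Energy conservation along the streamline gives P₂ = P₁ − ½ρ(v₂² − v₁²) − ρg(h₂ − h₁).
P₂ = 273000 + ½·1000·(0.718² − 4.85²) − 1000·9.81·(+12.4) = 273000 + (-11500) − (122000) = 140000 Pa.

P₂ ≈ 140 kPa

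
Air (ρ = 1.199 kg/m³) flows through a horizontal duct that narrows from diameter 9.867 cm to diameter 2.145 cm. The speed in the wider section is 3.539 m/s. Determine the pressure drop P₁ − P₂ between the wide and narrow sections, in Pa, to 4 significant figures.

ΔP ≈ 3354 Pa

Mass conservation (A₁v₁ = A₂v₂) gives v₂ = 3.539 × 76.46/3.614 = 74.89 m/s.
Along the horizontal streamline, P + ½ρv² is constant.
P₁ − P₂ = ½·1.199·(74.89² − 3.539²) = ½·1.199·5595 = 3354 Pa.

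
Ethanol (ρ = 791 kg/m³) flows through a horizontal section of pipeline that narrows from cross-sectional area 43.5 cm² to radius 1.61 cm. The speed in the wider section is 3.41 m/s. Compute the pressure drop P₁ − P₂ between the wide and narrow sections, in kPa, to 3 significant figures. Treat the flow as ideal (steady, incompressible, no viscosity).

The volume flow rate is constant, so v₂ = (A₁/A₂)v₁ = (43.5/8.14)·3.41 = 18.2 m/s.
With no height change, Bernoulli's equation is P₁ + ½ρv₁² = P₂ + ½ρv₂².
P₁ − P₂ = ½·791·(18.2² − 3.41²) = ½·791·320 = 127000 Pa.

ΔP ≈ 127 kPa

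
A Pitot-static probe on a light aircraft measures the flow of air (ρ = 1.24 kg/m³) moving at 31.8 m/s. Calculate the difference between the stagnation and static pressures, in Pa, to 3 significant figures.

ΔP = 627 Pa

At the stagnation point the flow is brought to rest, so Bernoulli gives P_stag − P_static = ½ρv².
ΔP = ½·1.24·31.8² = 627 Pa.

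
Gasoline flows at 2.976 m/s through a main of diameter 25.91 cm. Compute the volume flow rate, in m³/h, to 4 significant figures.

Q = A·v = 0.05273 m² × 2.976 m/s = 0.1569 m³/s.
Converting: 0.1569 m³/s × 3600 = 564.9 m³/h.

Q = 564.9 m³/h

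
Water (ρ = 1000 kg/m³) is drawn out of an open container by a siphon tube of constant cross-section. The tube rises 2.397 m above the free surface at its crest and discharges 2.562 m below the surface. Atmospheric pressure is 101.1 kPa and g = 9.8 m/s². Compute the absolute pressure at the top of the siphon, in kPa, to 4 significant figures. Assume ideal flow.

Bernoulli surface→outlet gives ½v² = g·h_out, so v = √(2·9.8·2.562) = 7.086 m/s.
With constant cross-section the crest speed equals v; applying Bernoulli from the surface up to the crest, P_top = P_atm − ½ρv² − ρg·h_top.
P_top = 101100 − ½·1000·7.086² − 1000·9.8·2.397 = 52500 Pa.

P_top ≈ 52.50 kPa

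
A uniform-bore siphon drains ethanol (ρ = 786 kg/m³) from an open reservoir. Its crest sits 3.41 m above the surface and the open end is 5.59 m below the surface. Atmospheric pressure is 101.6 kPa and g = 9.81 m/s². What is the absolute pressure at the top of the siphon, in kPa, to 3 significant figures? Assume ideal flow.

P_top ≈ 32.2 kPa

The outlet speed comes from Torricelli: v = √(2g·5.59) = 10.5 m/s.
Continuity keeps v the same throughout the tube; from surface to crest, P_atm + 0 = P_top + ½ρv² + ρg·h_top.
P_top = 101600 − ½·786·10.5² − 786·9.81·3.41 = 32200 Pa.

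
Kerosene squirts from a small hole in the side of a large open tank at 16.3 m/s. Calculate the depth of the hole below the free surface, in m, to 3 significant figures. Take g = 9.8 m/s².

Inverting v = √(2gh) gives h = v² / 2g.
h = 16.3²/(2·9.8) = 266/19.60 = 13.6 m.

h = 13.6 m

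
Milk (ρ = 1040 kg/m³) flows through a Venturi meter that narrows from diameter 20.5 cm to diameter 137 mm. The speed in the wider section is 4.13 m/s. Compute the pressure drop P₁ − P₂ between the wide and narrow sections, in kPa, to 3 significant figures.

35.6 kPa

Continuity gives A₁v₁ = A₂v₂, so v₂ = (330 cm²)/(147 cm²) × 4.13 m/s = 9.25 m/s.
With no height change, Bernoulli's equation is P₁ + ½ρv₁² = P₂ + ½ρv₂².
P₁ − P₂ = ½·1040·(9.25² − 4.13²) = ½·1040·68.5 = 35600 Pa.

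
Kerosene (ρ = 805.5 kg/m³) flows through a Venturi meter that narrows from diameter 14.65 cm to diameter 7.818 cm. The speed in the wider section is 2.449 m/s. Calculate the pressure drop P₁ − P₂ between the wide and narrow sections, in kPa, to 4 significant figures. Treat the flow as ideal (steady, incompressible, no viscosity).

ΔP = 27.37 kPa

By continuity, v₂ = v₁·A₁/A₂ = 2.449·(168.6/48.00) = 8.599 m/s.
With no height change, Bernoulli's equation is P₁ + ½ρv₁² = P₂ + ½ρv₂².
P₁ − P₂ = ½·805.5·(8.599² − 2.449²) = ½·805.5·67.95 = 27370 Pa.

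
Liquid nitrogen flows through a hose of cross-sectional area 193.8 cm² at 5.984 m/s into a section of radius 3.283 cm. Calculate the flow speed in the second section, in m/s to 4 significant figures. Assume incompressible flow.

Continuity gives A₁v₁ = A₂v₂, so v₂ = (193.8 cm²)/(33.86 cm²) × 5.984 m/s = 34.25 m/s.

34.25 m/s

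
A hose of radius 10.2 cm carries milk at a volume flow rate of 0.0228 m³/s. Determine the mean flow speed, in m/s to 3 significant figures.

v ≈ 0.698 m/s

Q = 0.0228 m³/s = 0.0228 m³/s.
v = Q/A = 0.0228 / 0.0327 = 0.698 m/s.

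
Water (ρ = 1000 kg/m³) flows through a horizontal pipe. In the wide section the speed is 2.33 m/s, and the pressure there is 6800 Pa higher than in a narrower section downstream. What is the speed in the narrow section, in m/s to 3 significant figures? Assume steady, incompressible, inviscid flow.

Along the level pipe P + ½ρv² is conserved, hence v₂² = v₁² + 2(P₁ − P₂)/ρ.
v₂ = √(2.33² + 2·6800/1000) = √(5.43 + 13.6) = 4.36 m/s.

v₂ ≈ 4.36 m/s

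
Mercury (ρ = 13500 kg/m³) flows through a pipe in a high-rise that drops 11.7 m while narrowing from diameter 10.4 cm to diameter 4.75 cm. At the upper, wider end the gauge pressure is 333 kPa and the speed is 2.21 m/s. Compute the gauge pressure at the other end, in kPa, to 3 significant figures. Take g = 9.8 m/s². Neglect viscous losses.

1160 kPa

The volume flow rate is constant, so v₂ = (A₁/A₂)v₁ = (84.9/17.7)·2.21 = 10.6 m/s.
Energy conservation along the streamline gives P₂ = P₁ − ½ρ(v₂² − v₁²) − ρg(h₂ − h₁).
P₂ = 333000 + ½·13500·(2.21² − 10.6²) − 13500·9.8·(−11.7) = 333000 + (-725000) − (-1550000) = 1160000 Pa.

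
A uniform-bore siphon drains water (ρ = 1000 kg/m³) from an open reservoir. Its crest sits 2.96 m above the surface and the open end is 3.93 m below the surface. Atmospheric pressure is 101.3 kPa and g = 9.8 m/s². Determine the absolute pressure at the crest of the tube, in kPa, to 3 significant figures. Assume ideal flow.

From the surface to the outlet (both open to atmosphere, surface at rest): v = √(2g·h_out) = √(2·9.8·3.93) = 8.78 m/s.
Continuity keeps v the same throughout the tube; from surface to crest, P_atm + 0 = P_top + ½ρv² + ρg·h_top.
P_top = 101300 − ½·1000·8.78² − 1000·9.8·2.96 = 33800 Pa.

33.8 kPa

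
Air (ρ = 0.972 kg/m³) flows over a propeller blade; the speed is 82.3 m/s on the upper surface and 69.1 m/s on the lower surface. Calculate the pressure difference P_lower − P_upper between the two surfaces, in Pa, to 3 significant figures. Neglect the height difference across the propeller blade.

With negligible Δh, P + ½ρv² is constant, so P_low − P_up = ½ρ(v_up² − v_low²).
ΔP = ½·0.972·(82.3² − 69.1²) = 971 Pa.

ΔP ≈ 971 Pa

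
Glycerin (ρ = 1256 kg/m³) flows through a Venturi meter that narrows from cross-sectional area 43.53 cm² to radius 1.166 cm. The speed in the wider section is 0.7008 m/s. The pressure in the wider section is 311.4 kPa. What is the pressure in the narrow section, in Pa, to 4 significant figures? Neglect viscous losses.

P₂ = 279700 Pa

Mass conservation (A₁v₁ = A₂v₂) gives v₂ = 0.7008 × 43.53/4.271 = 7.142 m/s.
Along the horizontal streamline, P + ½ρv² is constant.
P₂ = P₁ − ½ρ(v₂² − v₁²) = 311400 − ½·1256·(7.142² − 0.7008²) = 311400 − 31730 = 279700 Pa.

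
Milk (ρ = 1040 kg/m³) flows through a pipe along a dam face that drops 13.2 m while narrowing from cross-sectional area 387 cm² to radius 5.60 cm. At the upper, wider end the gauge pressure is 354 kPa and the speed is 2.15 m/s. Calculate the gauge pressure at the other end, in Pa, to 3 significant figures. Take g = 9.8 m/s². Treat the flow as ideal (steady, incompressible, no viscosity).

P₂ ≈ 454000 Pa

Mass conservation (A₁v₁ = A₂v₂) gives v₂ = 2.15 × 387/98.5 = 8.45 m/s.
Applying Bernoulli between the two ends and solving for P₂: P₂ = P₁ + ½ρ(v₁² − v₂²) − ρgΔh.
P₂ = 354000 + ½·1040·(2.15² − 8.45²) − 1040·9.8·(−13.2) = 354000 + (-34700) − (-135000) = 454000 Pa.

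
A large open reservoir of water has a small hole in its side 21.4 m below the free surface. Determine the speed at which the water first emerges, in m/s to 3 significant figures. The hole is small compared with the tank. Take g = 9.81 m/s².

Bernoulli from surface to hole (P equal, v_surface ≈ 0): v = √(2gh) = √(2×9.81×21.4) = 20.5 m/s.

20.5 m/s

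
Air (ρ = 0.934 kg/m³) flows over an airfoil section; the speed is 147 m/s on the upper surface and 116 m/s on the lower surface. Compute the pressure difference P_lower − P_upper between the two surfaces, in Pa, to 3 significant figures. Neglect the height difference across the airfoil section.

The pressure is lower where the speed is higher: ΔP = ½ρ(v_up² − v_low²).
ΔP = ½·0.934·(147² − 116²) = 3810 Pa.

ΔP ≈ 3810 Pa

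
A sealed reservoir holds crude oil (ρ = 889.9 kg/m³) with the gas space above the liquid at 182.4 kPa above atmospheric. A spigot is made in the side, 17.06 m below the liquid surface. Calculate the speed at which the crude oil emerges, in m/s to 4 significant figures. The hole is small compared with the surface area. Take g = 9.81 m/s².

v = 27.29 m/s

Take point 1 at the surface (v₁ ≈ 0) and point 2 at the hole (at atmospheric pressure). Bernoulli: P₁ + ρg h = P_atm + ½ρv₂².
With P₁ − P_atm = 182400 Pa, v₂ = √(2gh + 2ΔP/ρ) = √(2·9.81·17.06 + 2·182400/889.9) = 27.29 m/s.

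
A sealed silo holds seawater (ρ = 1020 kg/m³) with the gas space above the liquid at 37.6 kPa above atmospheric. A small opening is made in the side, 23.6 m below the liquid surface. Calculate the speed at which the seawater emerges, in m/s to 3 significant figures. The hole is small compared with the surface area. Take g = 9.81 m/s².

v ≈ 23.2 m/s

Take point 1 at the surface (v₁ ≈ 0) and point 2 at the hole (at atmospheric pressure). Bernoulli: P₁ + ρg h = P_atm + ½ρv₂².
With P₁ − P_atm = 37600 Pa, v₂ = √(2gh + 2ΔP/ρ) = √(2·9.81·23.6 + 2·37600/1020) = 23.2 m/s.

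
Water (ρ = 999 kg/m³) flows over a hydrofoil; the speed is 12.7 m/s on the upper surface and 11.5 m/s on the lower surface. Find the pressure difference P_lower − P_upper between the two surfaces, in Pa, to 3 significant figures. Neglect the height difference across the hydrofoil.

With negligible Δh, P + ½ρv² is constant, so P_low − P_up = ½ρ(v_up² − v_low²).
ΔP = ½·999·(12.7² − 11.5²) = 14500 Pa.

14500 Pa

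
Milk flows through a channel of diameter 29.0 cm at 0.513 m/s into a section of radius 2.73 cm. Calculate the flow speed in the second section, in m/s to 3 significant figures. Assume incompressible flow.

14.5 m/s

Continuity gives A₁v₁ = A₂v₂, so v₂ = (661 cm²)/(23.4 cm²) × 0.513 m/s = 14.5 m/s.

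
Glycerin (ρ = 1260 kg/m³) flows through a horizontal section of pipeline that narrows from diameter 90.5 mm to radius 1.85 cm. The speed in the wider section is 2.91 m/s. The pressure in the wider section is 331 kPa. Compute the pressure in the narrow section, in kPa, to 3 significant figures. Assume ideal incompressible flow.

By continuity, v₂ = v₁·A₁/A₂ = 2.91·(64.3/10.8) = 17.4 m/s.
With no height change, Bernoulli's equation is P₁ + ½ρv₁² = P₂ + ½ρv₂².
P₂ = P₁ − ½ρ(v₂² − v₁²) = 331000 − ½·1260·(17.4² − 2.91²) = 331000 − 186000 = 145000 Pa.

145 kPa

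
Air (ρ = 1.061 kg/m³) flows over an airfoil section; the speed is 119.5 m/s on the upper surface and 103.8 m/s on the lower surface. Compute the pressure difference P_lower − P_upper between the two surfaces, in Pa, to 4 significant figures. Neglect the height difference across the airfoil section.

The pressure is lower where the speed is higher: ΔP = ½ρ(v_up² − v_low²).
ΔP = ½·1.061·(119.5² − 103.8²) = 1860 Pa.

ΔP ≈ 1860 Pa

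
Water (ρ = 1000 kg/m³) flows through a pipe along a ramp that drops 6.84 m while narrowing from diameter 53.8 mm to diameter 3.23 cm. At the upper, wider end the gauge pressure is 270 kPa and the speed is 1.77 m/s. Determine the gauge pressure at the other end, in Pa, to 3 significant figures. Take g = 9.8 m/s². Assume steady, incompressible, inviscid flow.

Continuity gives A₁v₁ = A₂v₂, so v₂ = (22.7 cm²)/(8.19 cm²) × 1.77 m/s = 4.91 m/s.
Bernoulli: P₁ + ½ρv₁² + ρg h₁ = P₂ + ½ρv₂² + ρg h₂, so P₂ = P₁ + ½ρ(v₁² − v₂²) − ρg(h₂ − h₁).
P₂ = 270000 + ½·1000·(1.77² − 4.91²) − 1000·9.8·(−6.84) = 270000 + (-10500) − (-67000) = 327000 Pa.

P₂ ≈ 327000 Pa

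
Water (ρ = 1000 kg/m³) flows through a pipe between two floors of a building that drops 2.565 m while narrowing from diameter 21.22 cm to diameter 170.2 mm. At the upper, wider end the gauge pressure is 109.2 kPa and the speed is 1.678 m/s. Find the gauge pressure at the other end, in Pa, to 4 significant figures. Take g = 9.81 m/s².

P₂ = 132400 Pa

Continuity gives A₁v₁ = A₂v₂, so v₂ = (353.7 cm²)/(227.5 cm²) × 1.678 m/s = 2.608 m/s.
Energy conservation along the streamline gives P₂ = P₁ − ½ρ(v₂² − v₁²) − ρg(h₂ − h₁).
P₂ = 109200 + ½·1000·(1.678² − 2.608²) − 1000·9.81·(−2.565) = 109200 + (-1994) − (-25160) = 132400 Pa.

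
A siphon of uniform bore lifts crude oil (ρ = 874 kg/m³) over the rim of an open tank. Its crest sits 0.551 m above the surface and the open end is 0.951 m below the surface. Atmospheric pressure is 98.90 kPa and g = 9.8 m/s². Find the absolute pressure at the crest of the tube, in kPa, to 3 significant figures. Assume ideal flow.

The outlet speed comes from Torricelli: v = √(2g·0.951) = 4.32 m/s.
The bore is uniform, so the speed at the crest is the same v. Bernoulli surface→crest: P_atm = P_top + ½ρv² + ρg·h_top.
P_top = 98900 − ½·874·4.32² − 874·9.8·0.551 = 86000 Pa.

P_top = 86.0 kPa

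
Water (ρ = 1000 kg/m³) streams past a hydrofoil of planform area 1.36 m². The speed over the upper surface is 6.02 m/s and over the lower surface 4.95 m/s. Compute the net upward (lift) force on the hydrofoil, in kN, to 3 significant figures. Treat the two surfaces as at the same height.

F ≈ 7.98 kN

From P + ½ρv² = const at equal height, P_low − P_up = ½ρ(v_up² − v_low²).
ΔP = ½·1000·(6.02² − 4.95²) = 5870 Pa.
Lift = ΔP · A = 5870 × 1.36 = 7980 N.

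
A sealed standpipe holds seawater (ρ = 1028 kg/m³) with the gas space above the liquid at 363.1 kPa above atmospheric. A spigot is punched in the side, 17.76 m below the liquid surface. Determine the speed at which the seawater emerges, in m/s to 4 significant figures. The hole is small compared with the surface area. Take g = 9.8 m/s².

v ≈ 32.47 m/s

Take point 1 at the surface (v₁ ≈ 0) and point 2 at the hole (at atmospheric pressure). Bernoulli: P₁ + ρg h = P_atm + ½ρv₂².
With P₁ − P_atm = 363100 Pa, v₂ = √(2gh + 2ΔP/ρ) = √(2·9.8·17.76 + 2·363100/1028) = 32.47 m/s.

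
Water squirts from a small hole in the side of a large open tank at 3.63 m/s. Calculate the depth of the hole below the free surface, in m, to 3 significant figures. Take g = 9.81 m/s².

0.672 m

Inverting v = √(2gh) gives h = v² / 2g.
h = 3.63²/(2·9.81) = 13.2/19.62 = 0.672 m.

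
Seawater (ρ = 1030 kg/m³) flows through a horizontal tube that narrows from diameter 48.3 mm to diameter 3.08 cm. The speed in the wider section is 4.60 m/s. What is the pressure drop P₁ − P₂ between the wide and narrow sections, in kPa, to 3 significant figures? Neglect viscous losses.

ΔP ≈ 55.0 kPa

By continuity, v₂ = v₁·A₁/A₂ = 4.60·(18.3/7.45) = 11.3 m/s.
The pipe is horizontal, so Bernoulli reduces to P₁ + ½ρv₁² = P₂ + ½ρv₂².
P₁ − P₂ = ½·1030·(11.3² − 4.60²) = ½·1030·107 = 55000 Pa.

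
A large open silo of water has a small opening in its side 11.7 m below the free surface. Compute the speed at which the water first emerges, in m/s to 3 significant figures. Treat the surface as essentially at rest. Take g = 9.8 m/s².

Torricelli's result v = √(2gh) gives v = √(2·9.8·11.7) = 15.1 m/s.

15.1 m/s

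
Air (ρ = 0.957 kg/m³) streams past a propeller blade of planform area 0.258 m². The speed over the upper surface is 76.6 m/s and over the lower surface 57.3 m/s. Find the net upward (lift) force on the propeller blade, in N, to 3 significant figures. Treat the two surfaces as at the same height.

With equal heights on the two surfaces, Bernoulli gives P_lower − P_upper = ½ρ(v_upper² − v_lower²).
ΔP = ½·0.957·(76.6² − 57.3²) = 1240 Pa.
Lift = ΔP · A = 1240 × 0.258 = 319 N.

F ≈ 319 N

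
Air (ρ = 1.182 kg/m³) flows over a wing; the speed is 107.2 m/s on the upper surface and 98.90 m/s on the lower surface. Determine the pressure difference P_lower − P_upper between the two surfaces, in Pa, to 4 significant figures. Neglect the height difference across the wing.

ΔP ≈ 1011 Pa

With negligible Δh, P + ½ρv² is constant, so P_low − P_up = ½ρ(v_up² − v_low²).
ΔP = ½·1.182·(107.2² − 98.90²) = 1011 Pa.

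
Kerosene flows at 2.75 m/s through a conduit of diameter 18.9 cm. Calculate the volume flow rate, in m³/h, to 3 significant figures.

Q = A·v = 0.0281 m² × 2.75 m/s = 0.0772 m³/s.
Converting: 0.0772 m³/s × 3600 = 278 m³/h.

Q ≈ 278 m³/h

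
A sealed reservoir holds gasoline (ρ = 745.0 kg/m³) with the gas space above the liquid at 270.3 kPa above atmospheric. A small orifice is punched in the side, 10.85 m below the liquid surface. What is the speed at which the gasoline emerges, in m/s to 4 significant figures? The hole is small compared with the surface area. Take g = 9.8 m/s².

Take point 1 at the surface (v₁ ≈ 0) and point 2 at the hole (at atmospheric pressure). Bernoulli: P₁ + ρg h = P_atm + ½ρv₂².
With P₁ − P_atm = 270300 Pa, v₂ = √(2gh + 2ΔP/ρ) = √(2·9.8·10.85 + 2·270300/745.0) = 30.63 m/s.

v = 30.63 m/s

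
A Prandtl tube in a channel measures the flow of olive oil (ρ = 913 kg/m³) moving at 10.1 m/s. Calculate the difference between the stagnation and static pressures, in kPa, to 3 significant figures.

ΔP ≈ 46.6 kPa

At the stagnation point the flow is brought to rest, so Bernoulli gives P_stag − P_static = ½ρv².
ΔP = ½·913·10.1² = 46600 Pa.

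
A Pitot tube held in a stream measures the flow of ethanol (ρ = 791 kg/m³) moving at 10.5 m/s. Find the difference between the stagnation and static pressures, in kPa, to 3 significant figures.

At the stagnation point the flow is brought to rest, so Bernoulli gives P_stag − P_static = ½ρv².
ΔP = ½·791·10.5² = 43600 Pa.

43.6 kPa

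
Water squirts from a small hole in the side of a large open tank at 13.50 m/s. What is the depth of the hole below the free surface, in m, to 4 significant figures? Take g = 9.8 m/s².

Torricelli: v = √(2gh), so h = v²/(2g).
h = 13.50²/(2·9.8) = 182.2/19.60 = 9.298 m.

h ≈ 9.298 m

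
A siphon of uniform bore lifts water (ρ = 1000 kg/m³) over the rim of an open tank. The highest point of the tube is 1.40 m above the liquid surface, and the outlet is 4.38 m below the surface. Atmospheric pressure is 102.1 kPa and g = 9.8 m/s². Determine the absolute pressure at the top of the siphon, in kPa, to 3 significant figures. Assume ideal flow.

From the surface to the outlet (both open to atmosphere, surface at rest): v = √(2g·h_out) = √(2·9.8·4.38) = 9.27 m/s.
Continuity keeps v the same throughout the tube; from surface to crest, P_atm + 0 = P_top + ½ρv² + ρg·h_top.
P_top = 102100 − ½·1000·9.27² − 1000·9.8·1.40 = 45500 Pa.

P_top ≈ 45.5 kPa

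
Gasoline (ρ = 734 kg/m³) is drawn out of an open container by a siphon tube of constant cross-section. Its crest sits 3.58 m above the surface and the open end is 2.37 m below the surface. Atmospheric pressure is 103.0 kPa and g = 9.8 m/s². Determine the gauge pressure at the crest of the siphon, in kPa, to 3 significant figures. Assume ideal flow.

The outlet speed comes from Torricelli: v = √(2g·2.37) = 6.82 m/s.
The bore is uniform, so the speed at the crest is the same v. Bernoulli surface→crest: P_atm = P_top + ½ρv² + ρg·h_top.
P_top = 103000 − ½·734·6.82² − 734·9.8·3.58 = 60200 Pa. So P_gauge = P_top − P_atm = -42800 Pa.

-42.8 kPa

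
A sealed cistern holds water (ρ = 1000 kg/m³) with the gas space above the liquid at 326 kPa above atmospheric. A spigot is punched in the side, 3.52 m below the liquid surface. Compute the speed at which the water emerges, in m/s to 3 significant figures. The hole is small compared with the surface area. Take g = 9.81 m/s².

v ≈ 26.9 m/s

Take point 1 at the surface (v₁ ≈ 0) and point 2 at the hole (at atmospheric pressure). Bernoulli: P₁ + ρg h = P_atm + ½ρv₂².
With P₁ − P_atm = 326000 Pa, v₂ = √(2gh + 2ΔP/ρ) = √(2·9.81·3.52 + 2·326000/1000) = 26.9 m/s.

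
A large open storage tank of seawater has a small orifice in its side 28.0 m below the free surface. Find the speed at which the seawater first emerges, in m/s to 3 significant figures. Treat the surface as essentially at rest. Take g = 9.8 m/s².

Bernoulli from surface to hole (P equal, v_surface ≈ 0): v = √(2gh) = √(2×9.8×28.0) = 23.4 m/s.

v ≈ 23.4 m/s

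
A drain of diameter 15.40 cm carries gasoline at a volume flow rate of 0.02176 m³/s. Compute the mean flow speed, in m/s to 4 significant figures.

v = 1.168 m/s

Q = 0.02176 m³/s = 0.02176 m³/s.
v = Q/A = 0.02176 / 0.01863 = 1.168 m/s.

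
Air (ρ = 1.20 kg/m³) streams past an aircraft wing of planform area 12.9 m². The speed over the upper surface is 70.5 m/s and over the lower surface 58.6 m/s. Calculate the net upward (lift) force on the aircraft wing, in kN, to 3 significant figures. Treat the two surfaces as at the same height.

F ≈ 11.9 kN

The faster flow above has the lower pressure; Bernoulli (same height) gives ΔP = ½ρ(v_up² − v_low²).
ΔP = ½·1.20·(70.5² − 58.6²) = 922 Pa.
Lift = ΔP · A = 922 × 12.9 = 11900 N.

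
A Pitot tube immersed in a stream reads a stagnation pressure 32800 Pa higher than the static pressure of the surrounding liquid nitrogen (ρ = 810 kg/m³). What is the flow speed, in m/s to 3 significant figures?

Bernoulli between the free stream and the stagnation point: ½ρv² = P_stag − P_static.
v = √(2ΔP/ρ) = √(2·32800/810) = 9.00 m/s.

9.00 m/s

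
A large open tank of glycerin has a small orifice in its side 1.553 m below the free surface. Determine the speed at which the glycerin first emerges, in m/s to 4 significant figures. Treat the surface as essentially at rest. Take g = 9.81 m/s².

Bernoulli from surface to hole (P equal, v_surface ≈ 0): v = √(2gh) = √(2×9.81×1.553) = 5.520 m/s.

v ≈ 5.520 m/s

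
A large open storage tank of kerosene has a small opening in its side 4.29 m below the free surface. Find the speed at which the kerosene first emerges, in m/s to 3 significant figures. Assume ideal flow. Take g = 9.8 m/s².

The surface is effectively still and both ends are open, so ½v² = gh and v = √(2·9.8·4.29) = 9.17 m/s.

v = 9.17 m/s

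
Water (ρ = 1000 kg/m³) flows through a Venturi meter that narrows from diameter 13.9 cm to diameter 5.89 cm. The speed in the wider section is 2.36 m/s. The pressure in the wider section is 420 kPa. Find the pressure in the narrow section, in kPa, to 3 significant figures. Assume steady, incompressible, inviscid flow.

P₂ = 336 kPa

Continuity gives A₁v₁ = A₂v₂, so v₂ = (152 cm²)/(27.2 cm²) × 2.36 m/s = 13.1 m/s.
Along the horizontal streamline, P + ½ρv² is constant.
P₂ = P₁ − ½ρ(v₂² − v₁²) = 420000 − ½·1000·(13.1² − 2.36²) = 420000 − 83600 = 336000 Pa.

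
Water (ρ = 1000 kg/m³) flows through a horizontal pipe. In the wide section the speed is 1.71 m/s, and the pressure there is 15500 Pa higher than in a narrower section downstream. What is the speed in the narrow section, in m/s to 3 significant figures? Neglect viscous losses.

Horizontal Bernoulli: P₁ + ½ρv₁² = P₂ + ½ρv₂², so v₂² = v₁² + 2(P₁ − P₂)/ρ.
v₂ = √(1.71² + 2·15500/1000) = √(2.92 + 31.0) = 5.82 m/s.

v₂ ≈ 5.82 m/s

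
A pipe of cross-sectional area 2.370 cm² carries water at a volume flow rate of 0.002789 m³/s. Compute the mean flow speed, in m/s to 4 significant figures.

v ≈ 11.77 m/s

Q = 0.002789 m³/s = 0.002789 m³/s.
v = Q/A = 0.002789 / 0.0002370 = 11.77 m/s.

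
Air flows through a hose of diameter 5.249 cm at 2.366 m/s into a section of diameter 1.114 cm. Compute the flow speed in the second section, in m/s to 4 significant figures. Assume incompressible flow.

By continuity, v₂ = v₁·A₁/A₂ = 2.366·(21.64/0.9747) = 52.53 m/s.

v₂ ≈ 52.53 m/s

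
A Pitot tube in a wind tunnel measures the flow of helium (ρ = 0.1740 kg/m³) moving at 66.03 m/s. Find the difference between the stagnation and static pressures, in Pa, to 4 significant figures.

The dynamic pressure equals the rise in static pressure at the stagnation point: ΔP = ½ρv².
ΔP = ½·0.1740·66.03² = 379.3 Pa.

ΔP ≈ 379.3 Pa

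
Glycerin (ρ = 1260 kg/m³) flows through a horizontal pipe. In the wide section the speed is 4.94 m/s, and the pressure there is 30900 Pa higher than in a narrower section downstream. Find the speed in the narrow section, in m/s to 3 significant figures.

v₂ ≈ 8.57 m/s

Along the level pipe P + ½ρv² is conserved, hence v₂² = v₁² + 2(P₁ − P₂)/ρ.
v₂ = √(4.94² + 2·30900/1260) = √(24.4 + 49.0) = 8.57 m/s.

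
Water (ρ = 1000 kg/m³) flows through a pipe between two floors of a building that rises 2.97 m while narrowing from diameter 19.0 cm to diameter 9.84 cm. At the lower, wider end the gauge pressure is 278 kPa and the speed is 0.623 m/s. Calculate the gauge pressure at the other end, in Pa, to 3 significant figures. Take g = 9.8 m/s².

P₂ = 246000 Pa

By continuity, v₂ = v₁·A₁/A₂ = 0.623·(284/76.0) = 2.32 m/s.
Energy conservation along the streamline gives P₂ = P₁ − ½ρ(v₂² − v₁²) − ρg(h₂ − h₁).
P₂ = 278000 + ½·1000·(0.623² − 2.32²) − 1000·9.8·(+2.97) = 278000 + (-2500) − (29100) = 246000 Pa.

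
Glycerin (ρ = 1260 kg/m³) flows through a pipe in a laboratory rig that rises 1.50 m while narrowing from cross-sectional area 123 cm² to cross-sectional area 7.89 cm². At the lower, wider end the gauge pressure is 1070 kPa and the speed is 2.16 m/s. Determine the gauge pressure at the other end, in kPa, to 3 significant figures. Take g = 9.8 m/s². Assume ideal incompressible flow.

Continuity gives A₁v₁ = A₂v₂, so v₂ = (123 cm²)/(7.89 cm²) × 2.16 m/s = 33.7 m/s.
Energy conservation along the streamline gives P₂ = P₁ − ½ρ(v₂² − v₁²) − ρg(h₂ − h₁).
P₂ = 1070000 + ½·1260·(2.16² − 33.7²) − 1260·9.8·(+1.50) = 1070000 + (-711000) − (18500) = 340000 Pa.

P₂ = 340 kPa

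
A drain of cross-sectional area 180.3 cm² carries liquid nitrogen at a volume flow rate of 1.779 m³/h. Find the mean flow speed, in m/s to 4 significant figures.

v ≈ 0.02741 m/s

Q = 1.779 m³/h = 0.0004942 m³/s.
v = Q/A = 0.0004942 / 0.01803 = 0.02741 m/s.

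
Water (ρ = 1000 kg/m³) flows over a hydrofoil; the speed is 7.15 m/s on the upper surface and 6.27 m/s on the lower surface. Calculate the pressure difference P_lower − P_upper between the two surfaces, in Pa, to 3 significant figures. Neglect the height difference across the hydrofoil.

The pressure is lower where the speed is higher: ΔP = ½ρ(v_up² − v_low²).
ΔP = ½·1000·(7.15² − 6.27²) = 5900 Pa.

5900 Pa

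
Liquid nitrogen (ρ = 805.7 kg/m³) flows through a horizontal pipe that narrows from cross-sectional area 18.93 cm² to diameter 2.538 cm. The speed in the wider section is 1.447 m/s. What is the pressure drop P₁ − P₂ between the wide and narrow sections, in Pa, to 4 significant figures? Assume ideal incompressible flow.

Mass conservation (A₁v₁ = A₂v₂) gives v₂ = 1.447 × 18.93/5.059 = 5.414 m/s.
Bernoulli (h₁ = h₂): P₁ − P₂ = ½ρ(v₂² − v₁²).
P₁ − P₂ = ½·805.7·(5.414² − 1.447²) = ½·805.7·27.22 = 10970 Pa.

ΔP = 10970 Pa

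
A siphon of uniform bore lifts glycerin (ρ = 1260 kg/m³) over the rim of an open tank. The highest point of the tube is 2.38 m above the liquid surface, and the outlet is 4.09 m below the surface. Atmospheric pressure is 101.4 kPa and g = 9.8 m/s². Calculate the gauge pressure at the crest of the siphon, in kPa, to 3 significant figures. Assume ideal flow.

The outlet speed comes from Torricelli: v = √(2g·4.09) = 8.95 m/s.
Continuity keeps v the same throughout the tube; from surface to crest, P_atm + 0 = P_top + ½ρv² + ρg·h_top.
P_top = 101400 − ½·1260·8.95² − 1260·9.8·2.38 = 21500 Pa. So P_gauge = P_top − P_atm = -79900 Pa.

-79.9 kPa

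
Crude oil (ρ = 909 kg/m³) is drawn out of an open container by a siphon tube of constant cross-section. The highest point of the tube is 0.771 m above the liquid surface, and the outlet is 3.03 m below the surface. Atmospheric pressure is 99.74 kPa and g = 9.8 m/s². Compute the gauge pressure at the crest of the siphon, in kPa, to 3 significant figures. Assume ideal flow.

P_gauge ≈ -33.9 kPa

Bernoulli surface→outlet gives ½v² = g·h_out, so v = √(2·9.8·3.03) = 7.71 m/s.
The bore is uniform, so the speed at the crest is the same v. Bernoulli surface→crest: P_atm = P_top + ½ρv² + ρg·h_top.
P_top = 99740 − ½·909·7.71² − 909·9.8·0.771 = 65900 Pa. So P_gauge = P_top − P_atm = -33900 Pa.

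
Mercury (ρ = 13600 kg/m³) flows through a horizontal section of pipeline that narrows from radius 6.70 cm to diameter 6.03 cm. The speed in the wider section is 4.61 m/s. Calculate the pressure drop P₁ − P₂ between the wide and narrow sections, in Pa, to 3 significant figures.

The volume flow rate is constant, so v₂ = (A₁/A₂)v₁ = (141/28.6)·4.61 = 22.8 m/s.
With no height change, Bernoulli's equation is P₁ + ½ρv₁² = P₂ + ½ρv₂².
P₁ − P₂ = ½·13600·(22.8² − 4.61²) = ½·13600·497 = 3380000 Pa.

3380000 Pa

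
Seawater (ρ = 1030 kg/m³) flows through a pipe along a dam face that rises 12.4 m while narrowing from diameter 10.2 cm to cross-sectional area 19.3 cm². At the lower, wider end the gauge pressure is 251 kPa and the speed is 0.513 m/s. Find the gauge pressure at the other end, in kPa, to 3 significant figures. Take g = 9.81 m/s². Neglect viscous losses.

By continuity, v₂ = v₁·A₁/A₂ = 0.513·(81.7/19.3) = 2.17 m/s.
Applying Bernoulli between the two ends and solving for P₂: P₂ = P₁ + ½ρ(v₁² − v₂²) − ρgΔh.
P₂ = 251000 + ½·1030·(0.513² − 2.17²) − 1030·9.81·(+12.4) = 251000 + (-2290) − (125000) = 123000 Pa.

P₂ ≈ 123 kPa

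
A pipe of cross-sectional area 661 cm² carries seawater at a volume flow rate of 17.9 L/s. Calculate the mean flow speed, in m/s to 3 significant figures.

v ≈ 0.271 m/s

Q = 17.9 L/s = 0.0179 m³/s.
v = Q/A = 0.0179 / 0.0661 = 0.271 m/s.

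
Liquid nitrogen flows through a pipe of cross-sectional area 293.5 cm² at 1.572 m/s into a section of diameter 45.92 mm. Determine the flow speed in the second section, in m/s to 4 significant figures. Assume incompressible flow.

v₂ ≈ 27.86 m/s

The volume flow rate is constant, so v₂ = (A₁/A₂)v₁ = (293.5/16.56)·1.572 = 27.86 m/s.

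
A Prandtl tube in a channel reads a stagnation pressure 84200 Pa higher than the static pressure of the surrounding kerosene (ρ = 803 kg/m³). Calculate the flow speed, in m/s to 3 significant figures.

At the stagnation point the flow is brought to rest, so Bernoulli gives P_stag − P_static = ½ρv².
v = √(2ΔP/ρ) = √(2·84200/803) = 14.5 m/s.

v ≈ 14.5 m/s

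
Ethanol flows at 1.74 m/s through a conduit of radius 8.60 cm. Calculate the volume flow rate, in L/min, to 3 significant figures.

Q ≈ 2430 L/min

Q = A·v = 0.0232 m² × 1.74 m/s = 0.0404 m³/s.
Converting: 0.0404 m³/s × 60000 = 2430 L/min.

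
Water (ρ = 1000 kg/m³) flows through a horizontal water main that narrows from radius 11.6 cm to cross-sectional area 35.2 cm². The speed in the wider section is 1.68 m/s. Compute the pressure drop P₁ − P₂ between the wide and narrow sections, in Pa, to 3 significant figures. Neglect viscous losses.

ΔP = 202000 Pa

Mass conservation (A₁v₁ = A₂v₂) gives v₂ = 1.68 × 423/35.2 = 20.2 m/s.
Bernoulli (h₁ = h₂): P₁ − P₂ = ½ρ(v₂² − v₁²).
P₁ − P₂ = ½·1000·(20.2² − 1.68²) = ½·1000·404 = 202000 Pa.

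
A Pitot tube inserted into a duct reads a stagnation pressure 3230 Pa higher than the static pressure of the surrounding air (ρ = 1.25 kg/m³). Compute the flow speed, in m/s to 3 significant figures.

v ≈ 71.9 m/s

Bernoulli between the free stream and the stagnation point: ½ρv² = P_stag − P_static.
v = √(2ΔP/ρ) = √(2·3230/1.25) = 71.9 m/s.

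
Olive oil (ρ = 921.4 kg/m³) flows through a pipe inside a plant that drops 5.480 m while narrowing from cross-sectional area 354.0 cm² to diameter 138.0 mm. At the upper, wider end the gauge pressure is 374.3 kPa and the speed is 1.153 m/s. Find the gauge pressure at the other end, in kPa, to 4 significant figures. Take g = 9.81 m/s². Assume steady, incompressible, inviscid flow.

P₂ = 421.0 kPa

By continuity, v₂ = v₁·A₁/A₂ = 1.153·(354.0/149.6) = 2.729 m/s.
Applying Bernoulli between the two ends and solving for P₂: P₂ = P₁ + ½ρ(v₁² − v₂²) − ρgΔh.
P₂ = 374300 + ½·921.4·(1.153² − 2.729²) − 921.4·9.81·(−5.480) = 374300 + (-2818) − (-49530) = 421000 Pa.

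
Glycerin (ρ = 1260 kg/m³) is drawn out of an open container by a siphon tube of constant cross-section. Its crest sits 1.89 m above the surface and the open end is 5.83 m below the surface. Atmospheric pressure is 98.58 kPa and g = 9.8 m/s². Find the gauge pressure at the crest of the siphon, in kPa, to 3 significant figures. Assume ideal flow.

Bernoulli surface→outlet gives ½v² = g·h_out, so v = √(2·9.8·5.83) = 10.7 m/s.
The bore is uniform, so the speed at the crest is the same v. Bernoulli surface→crest: P_atm = P_top + ½ρv² + ρg·h_top.
P_top = 98580 − ½·1260·10.7² − 1260·9.8·1.89 = 3250 Pa. So P_gauge = P_top − P_atm = -95300 Pa.

P_gauge ≈ -95.3 kPa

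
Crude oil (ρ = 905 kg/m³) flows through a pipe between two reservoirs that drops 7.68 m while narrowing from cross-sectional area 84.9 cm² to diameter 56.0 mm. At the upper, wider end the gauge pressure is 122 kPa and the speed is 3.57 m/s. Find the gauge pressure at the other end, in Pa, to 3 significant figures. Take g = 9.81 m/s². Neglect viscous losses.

Mass conservation (A₁v₁ = A₂v₂) gives v₂ = 3.57 × 84.9/24.6 = 12.3 m/s.
Energy conservation along the streamline gives P₂ = P₁ − ½ρ(v₂² − v₁²) − ρg(h₂ − h₁).
P₂ = 122000 + ½·905·(3.57² − 12.3²) − 905·9.81·(−7.68) = 122000 + (-62800) − (-68200) = 127000 Pa.

P₂ = 127000 Pa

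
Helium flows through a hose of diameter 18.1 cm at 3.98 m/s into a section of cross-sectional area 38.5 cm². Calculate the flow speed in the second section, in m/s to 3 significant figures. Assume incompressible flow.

By continuity, v₂ = v₁·A₁/A₂ = 3.98·(257/38.5) = 26.6 m/s.

26.6 m/s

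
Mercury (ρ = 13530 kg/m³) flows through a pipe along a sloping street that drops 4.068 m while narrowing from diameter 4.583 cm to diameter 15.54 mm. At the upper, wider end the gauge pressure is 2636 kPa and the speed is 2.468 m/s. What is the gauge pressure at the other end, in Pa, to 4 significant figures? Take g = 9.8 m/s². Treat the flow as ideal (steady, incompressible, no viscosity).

Mass conservation (A₁v₁ = A₂v₂) gives v₂ = 2.468 × 16.50/1.897 = 21.47 m/s.
Bernoulli: P₁ + ½ρv₁² + ρg h₁ = P₂ + ½ρv₂² + ρg h₂, so P₂ = P₁ + ½ρ(v₁² − v₂²) − ρg(h₂ − h₁).
P₂ = 2636000 + ½·13530·(2.468² − 21.47²) − 13530·9.8·(−4.068) = 2636000 + (-3076000) − (-539400) = 99480 Pa.

P₂ ≈ 99480 Pa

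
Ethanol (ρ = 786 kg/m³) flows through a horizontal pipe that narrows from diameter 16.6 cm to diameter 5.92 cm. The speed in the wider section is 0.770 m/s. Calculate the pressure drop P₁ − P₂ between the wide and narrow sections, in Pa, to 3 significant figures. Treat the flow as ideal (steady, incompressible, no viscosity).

Continuity gives A₁v₁ = A₂v₂, so v₂ = (216 cm²)/(27.5 cm²) × 0.770 m/s = 6.05 m/s.
Bernoulli (h₁ = h₂): P₁ − P₂ = ½ρ(v₂² − v₁²).
P₁ − P₂ = ½·786·(6.05² − 0.770²) = ½·786·36.1 = 14200 Pa.

ΔP ≈ 14200 Pa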